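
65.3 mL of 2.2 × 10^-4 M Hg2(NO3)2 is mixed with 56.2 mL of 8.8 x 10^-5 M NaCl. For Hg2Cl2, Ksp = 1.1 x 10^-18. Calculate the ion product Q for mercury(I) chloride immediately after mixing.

Q = 2.0 × 10^-13

Total volume = 65.3 + 56.2 = 121.5 mL.
[Hg2^2+] = 2.2 × 10^-4 × (65.3/121.5) = 1.18 × 10^-4 M
[Cl^-] = 8.8 × 10^-5 × (56.2/121.5) = 4.07 × 10^-5 M
Hg2Cl2(s) <=> Hg2^2+ + 2 Cl^-, so Q = [Hg2^2+][Cl^-]^2
Q = (1.18 x 10^-4)(4.07 × 10^-5)^2 = 2.0 x 10^-13
Q > Ksp, so Hg2Cl2 will precipitate.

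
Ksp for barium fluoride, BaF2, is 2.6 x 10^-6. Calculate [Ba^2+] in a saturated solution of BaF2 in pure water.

BaF2(s) ⇌ Ba^2+(aq) + 2 F^-(aq)
Ksp = [Ba^2+][F^-]^2
With molar solubility s: [Ba^2+] = s, [F^-] = 2s.
Substituting: Ksp = s(2s)^2 = 4s^3
s^3 = 2.6 x 10^-6 / 4, so s = 8.66 × 10^-3 M
[Ba^2+] = s = 8.7 × 10^-3 M

[Ba^2+] ≈ 8.7e-3 M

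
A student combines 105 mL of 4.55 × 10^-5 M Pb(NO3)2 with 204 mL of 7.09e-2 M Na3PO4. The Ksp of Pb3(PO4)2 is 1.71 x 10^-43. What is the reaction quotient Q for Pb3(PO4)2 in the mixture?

8.10e-18

Total volume = 105 + 204 = 309 mL.
[Pb^2+] = 4.55 × 10^-5 × (105/309) = 1.546 × 10^-5 M
[PO4^3-] = 7.09 x 10^-2 × (204/309) = 4.681 x 10^-2 M
Pb3(PO4)2(s) ⇌ 3 Pb^2+(aq) + 2 PO4^3-(aq), so Q = [Pb^2+]^3[PO4^3-]^2
Q = (1.546 × 10^-5)^3(4.681 × 10^-2)^2 = 8.10 × 10^-18
Q > Ksp, so Pb3(PO4)2 will precipitate.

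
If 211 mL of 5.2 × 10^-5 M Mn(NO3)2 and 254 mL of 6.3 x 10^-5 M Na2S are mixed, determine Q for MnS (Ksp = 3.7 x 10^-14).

8.1e-10

Total volume = 211 + 254 = 465 mL.
[Mn^2+] = 5.2 × 10^-5 × (211/465) = 2.36 x 10^-5 M
[S^2-] = 6.3 x 10^-5 × (254/465) = 3.44 × 10^-5 M
MnS(s) ⇌ Mn^2+ + S^2-, so Q = [Mn^2+][S^2-]
Q = (2.36 × 10^-5)(3.44 x 10^-5) = 8.1 × 10^-10
Q > Ksp, so MnS will precipitate.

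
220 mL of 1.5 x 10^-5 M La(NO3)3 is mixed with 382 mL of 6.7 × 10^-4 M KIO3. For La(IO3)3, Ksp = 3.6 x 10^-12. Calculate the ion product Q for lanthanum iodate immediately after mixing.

Total volume = 220 + 382 = 602 mL.
[La^3+] = 1.5 × 10^-5 × (220/602) = 5.48 × 10^-6 M
[IO3^-] = 6.7 x 10^-4 × (382/602) = 4.25 x 10^-4 M
La(IO3)3(s) <=> La^3+(aq) + 3 IO3^-(aq), so Q = [La^3+][IO3^-]^3
Q = (5.48 × 10^-6)(4.25 × 10^-4)^3 = 4.2 × 10^-16
Q < Ksp, so no precipitate of La(IO3)3 forms.

Q ≈ 4.2 × 10^-16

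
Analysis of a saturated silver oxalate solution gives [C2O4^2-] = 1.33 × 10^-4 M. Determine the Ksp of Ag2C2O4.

Ag2C2O4(s) ⇌ 2 Ag^+(aq) + C2O4^2-(aq)
Stoichiometry gives [Ag^+] = (2/1)[C2O4^2-] = 2.660 × 10^-4 M.
Ksp = [Ag^+]^2[C2O4^2-]
Ksp = (2.660 x 10^-4)^2 × 1.33 x 10^-4 = 9.41 x 10^-12

9.41 × 10^-12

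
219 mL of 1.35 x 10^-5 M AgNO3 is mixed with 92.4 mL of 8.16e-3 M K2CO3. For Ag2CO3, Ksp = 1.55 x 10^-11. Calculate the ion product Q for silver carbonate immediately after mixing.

Q ≈ 2.18 x 10^-13

Total volume = 219 + 92.4 = 311.4 mL.
[Ag^+] = 1.35 × 10^-5 × (219/311.4) = 9.494 × 10^-6 M
[CO3^2-] = 8.16 × 10^-3 × (92.4/311.4) = 2.421 × 10^-3 M
Ag2CO3(s) <=> 2 Ag^+ + CO3^2-, so Q = [Ag^+]^2[CO3^2-]
Q = (9.494 x 10^-6)^2(2.421 × 10^-3) = 2.18 x 10^-13
Q < Ksp, so no precipitate of Ag2CO3 forms.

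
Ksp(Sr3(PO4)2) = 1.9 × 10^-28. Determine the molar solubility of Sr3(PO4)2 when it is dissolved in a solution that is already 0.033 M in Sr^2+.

Sr3(PO4)2(s) <=> 3 Sr^2+ + 2 PO4^3-
Ksp = [Sr^2+]^3[PO4^3-]^2
If s mol/L dissolves here, [Sr^2+] = 0.033 + 3s ≈ 0.033, [PO4^3-] = 2s (since the Sr^2+ already present dominates).
Ksp ≈ (0.033)^3 × (2s)^2
s = 1.1 × 10^-12 M
Check: 3s = 3.4 × 10^-12 ≪ 0.033, so the approximation is valid.

s ≈ 1.1 × 10^-12 M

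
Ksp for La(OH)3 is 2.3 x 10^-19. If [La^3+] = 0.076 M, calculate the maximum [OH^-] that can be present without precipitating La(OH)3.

[OH^-] = 1.4 x 10^-6 M

La(OH)3(s) ⇌ La^3+(aq) + 3 OH^-(aq)
Ksp = [La^3+][OH^-]^3
Precipitation begins when Q = Ksp. With [La^3+] = 0.076 M:
2.3 x 10^-19 = (0.076) × [OH^-]^3
[OH^-] = (2.3 x 10^-19 / 7.6 × 10^-2)^(1/3) = 1.4 × 10^-6 M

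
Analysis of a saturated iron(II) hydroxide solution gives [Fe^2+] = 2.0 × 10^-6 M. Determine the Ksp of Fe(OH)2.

3.2e-17

Fe(OH)2(s) ⇌ Fe^2+ + 2 OH^-
Stoichiometry gives [OH^-] = (2/1)[Fe^2+] = 4.00 × 10^-6 M.
Ksp = [Fe^2+][OH^-]^2
Ksp = 2.0 × 10^-6 × (4.00 × 10^-6)^2 = 3.2 × 10^-17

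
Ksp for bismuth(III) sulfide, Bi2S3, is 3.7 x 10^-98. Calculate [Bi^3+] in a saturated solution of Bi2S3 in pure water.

Bi2S3(s) ⇌ 2 Bi^3+(aq) + 3 S^2-(aq)
Ksp = [Bi^3+]^2[S^2-]^3
For each mole of Bi2S3 that dissolves: [Bi^3+] = 2s, [S^2-] = 3s.
So Ksp = (2s)^2 × (3s)^3 = 108s^5
s^5 = 3.7 x 10^-98 / 108, so s = 1.28 × 10^-20 M
[Bi^3+] = 2s = 2.6 × 10^-20 M

[Bi^3+] ≈ 2.6e-20 M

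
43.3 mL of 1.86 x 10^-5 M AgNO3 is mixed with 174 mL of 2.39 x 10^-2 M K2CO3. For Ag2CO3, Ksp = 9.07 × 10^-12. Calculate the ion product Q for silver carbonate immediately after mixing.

Total volume = 43.3 + 174 = 217.3 mL.
[Ag^+] = 1.86 × 10^-5 × (43.3/217.3) = 3.706 × 10^-6 M
[CO3^2-] = 2.39 × 10^-2 × (174/217.3) = 1.914 x 10^-2 M
Ag2CO3(s) ⇌ 2 Ag^+(aq) + CO3^2-(aq), so Q = [Ag^+]^2[CO3^2-]
Q = (3.706 × 10^-6)^2(1.914 x 10^-2) = 2.63 × 10^-13
Q < Ksp, so no precipitate of Ag2CO3 forms.

Q = 2.63 × 10^-13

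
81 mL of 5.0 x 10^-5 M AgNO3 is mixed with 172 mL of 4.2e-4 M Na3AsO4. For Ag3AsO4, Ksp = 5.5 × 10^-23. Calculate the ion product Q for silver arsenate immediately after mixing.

Total volume = 81 + 172 = 253 mL.
[Ag^+] = 5.0 x 10^-5 × (81/253) = 1.60 × 10^-5 M
[AsO4^3-] = 4.2 × 10^-4 × (172/253) = 2.86 × 10^-4 M
Ag3AsO4(s) <=> 3 Ag^+(aq) + AsO4^3-(aq), so Q = [Ag^+]^3[AsO4^3-]
Q = (1.60 × 10^-5)^3(2.86 × 10^-4) = 1.2 × 10^-18
Q > Ksp, so Ag3AsO4 will precipitate.

Q ≈ 1.2e-18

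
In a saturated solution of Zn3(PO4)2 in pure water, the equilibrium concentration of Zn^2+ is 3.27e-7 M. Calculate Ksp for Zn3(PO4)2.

1.66e-33

Zn3(PO4)2(s) <=> 3 Zn^2+(aq) + 2 PO4^3-(aq)
Stoichiometry gives [PO4^3-] = (2/3)[Zn^2+] = 2.180 x 10^-7 M.
Ksp = [Zn^2+]^3[PO4^3-]^2
Ksp = (3.27 × 10^-7)^3 × (2.180 × 10^-7)^2 = 1.66 × 10^-33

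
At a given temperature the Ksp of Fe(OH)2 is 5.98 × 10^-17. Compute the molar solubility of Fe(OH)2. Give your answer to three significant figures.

2.46 × 10^-6 M

Fe(OH)2(s) ⇌ Fe^2+(aq) + 2 OH^-(aq)
Ksp = [Fe^2+][OH^-]^2
With molar solubility s: [Fe^2+] = s, [OH^-] = 2s.
Ksp = s(2s)^2 = 4s^3
s^3 = 5.98 × 10^-17 / 4, so s = 2.46 x 10^-6 M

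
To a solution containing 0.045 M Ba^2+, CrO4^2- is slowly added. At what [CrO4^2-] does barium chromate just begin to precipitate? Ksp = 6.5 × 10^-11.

[CrO4^2-] = 1.4 × 10^-9 M

BaCrO4(s) ⇌ Ba^2+(aq) + CrO4^2-(aq)
Ksp = [Ba^2+][CrO4^2-]
Precipitation begins when Q = Ksp. With [Ba^2+] = 0.045 M:
6.5 × 10^-11 = (0.045) × [CrO4^2-]
[CrO4^2-] = (6.5 × 10^-11 / 4.5 x 10^-2) = 1.4 × 10^-9 M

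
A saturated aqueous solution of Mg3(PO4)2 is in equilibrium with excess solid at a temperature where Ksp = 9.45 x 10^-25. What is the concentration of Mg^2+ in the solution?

Mg3(PO4)2(s) <=> 3 Mg^2+(aq) + 2 PO4^3-(aq)
Ksp = [Mg^2+]^3[PO4^3-]^2
Let s = molar solubility. Then [Mg^2+] = 3s and [PO4^3-] = 2s.
Ksp = (3s)^3(2s)^2 = 108s^5
Solving, s = (9.45 x 10^-25/108)^(1/5) = 6.143 × 10^-6 M
[Mg^2+] = 3s = 1.84 × 10^-5 M

1.84e-5 M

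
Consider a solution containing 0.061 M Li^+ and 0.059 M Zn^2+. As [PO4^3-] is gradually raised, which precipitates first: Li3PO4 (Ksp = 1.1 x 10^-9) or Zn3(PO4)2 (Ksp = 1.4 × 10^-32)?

Each salt begins to precipitate when Q = Ksp, i.e. when [PO4^3-] reaches its threshold.
For Li3PO4: 1.1 x 10^-9 = (0.061)^3 × [PO4^3-]  ⇒  [PO4^3-] = 4.8 × 10^-6 M.
For Zn3(PO4)2: 1.4 × 10^-32 = (0.059)^3 × [PO4^3-]^2  ⇒  [PO4^3-] = 8.3 × 10^-15 M.
The salt with the lower threshold [PO4^3-] precipitates first: Zn3(PO4)2.

Zn3(PO4)2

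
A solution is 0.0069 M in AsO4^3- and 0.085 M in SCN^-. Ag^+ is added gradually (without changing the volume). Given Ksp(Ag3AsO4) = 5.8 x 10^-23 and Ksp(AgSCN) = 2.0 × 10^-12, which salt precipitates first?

AgSCN

Precipitation of each salt starts when its ion product equals its Ksp.
For Ag3AsO4: 5.8 x 10^-23 = 0.0069 × [Ag^+]^3  ⇒  [Ag^+] = 2.0 × 10^-7 M.
For AgSCN: 2.0 × 10^-12 = 0.085 × [Ag^+]  ⇒  [Ag^+] = 2.4 × 10^-11 M.
The salt with the lower threshold [Ag^+] precipitates first: AgSCN.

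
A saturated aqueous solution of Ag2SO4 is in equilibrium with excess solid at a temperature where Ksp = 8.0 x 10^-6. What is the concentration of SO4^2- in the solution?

0.013 M

Ag2SO4(s) <=> 2 Ag^+(aq) + SO4^2-(aq)
Ksp = [Ag^+]^2[SO4^2-]
Let s = molar solubility. Then [Ag^+] = 2s and [SO4^2-] = s.
Substituting: Ksp = (2s)^2s = 4s^3
s = (8.0 x 10^-6 / 4)^(1/3) = 1.26 x 10^-2 M
[SO4^2-] = s = 1.3 × 10^-2 M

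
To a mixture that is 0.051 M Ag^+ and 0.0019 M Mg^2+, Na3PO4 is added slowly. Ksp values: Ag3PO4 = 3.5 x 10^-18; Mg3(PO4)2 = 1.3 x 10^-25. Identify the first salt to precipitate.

Precipitation of each salt starts when its ion product equals its Ksp.
For Ag3PO4: 3.5 x 10^-18 = (0.051)^3 × [PO4^3-]  ⇒  [PO4^3-] = 2.6 x 10^-14 M.
For Mg3(PO4)2: 1.3 x 10^-25 = (0.0019)^3 × [PO4^3-]^2  ⇒  [PO4^3-] = 4.4 x 10^-9 M.
The salt with the lower threshold [PO4^3-] precipitates first: Ag3PO4.

Ag3PO4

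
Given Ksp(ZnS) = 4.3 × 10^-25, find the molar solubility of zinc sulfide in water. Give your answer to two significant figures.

6.6e-13 M

ZnS(s) ⇌ Zn^2+(aq) + S^2-(aq)
Ksp = [Zn^2+][S^2-]
Let s = molar solubility. Then [Zn^2+] = s and [S^2-] = s.
Ksp = s × s = s^2
s = √(4.3 × 10^-25) = 6.6 × 10^-13 M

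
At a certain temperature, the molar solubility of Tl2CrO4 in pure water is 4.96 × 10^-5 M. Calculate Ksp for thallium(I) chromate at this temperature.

4.88 x 10^-13

Tl2CrO4(s) <=> 2 Tl^+(aq) + CrO4^2-(aq)
For each mole of Tl2CrO4 that dissolves: [Tl^+] = 2s, [CrO4^2-] = s.
Ksp = [Tl^+]^2[CrO4^2-]
Substituting: Ksp = (2s)^2s = 4s^3
With s = 4.96 × 10^-5: Ksp = 4.88 × 10^-13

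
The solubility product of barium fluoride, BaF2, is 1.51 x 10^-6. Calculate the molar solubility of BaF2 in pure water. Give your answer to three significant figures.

BaF2(s) ⇌ Ba^2+(aq) + 2 F^-(aq)
Ksp = [Ba^2+][F^-]^2
For each mole of BaF2 that dissolves: [Ba^2+] = s, [F^-] = 2s.
So Ksp = s × (2s)^2 = 4s^3
Solving, s = (1.51 x 10^-6/4)^(1/3) = 7.23 × 10^-3 M

s ≈ 7.23 × 10^-3 M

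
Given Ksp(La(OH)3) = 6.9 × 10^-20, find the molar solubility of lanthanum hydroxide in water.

s ≈ 7.1e-6 M

La(OH)3(s) <=> La^3+ + 3 OH^-
Ksp = [La^3+][OH^-]^3
With molar solubility s: [La^3+] = s, [OH^-] = 3s.
Substituting: Ksp = s(3s)^3 = 27s^4
Solving, s = (6.9 × 10^-20/27)^(1/4) = 7.1 x 10^-6 M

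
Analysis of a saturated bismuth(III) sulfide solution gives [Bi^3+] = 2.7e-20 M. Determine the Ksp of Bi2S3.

Ksp = 4.8 x 10^-98

Bi2S3(s) <=> 2 Bi^3+(aq) + 3 S^2-(aq)
Stoichiometry gives [S^2-] = (3/2)[Bi^3+] = 4.05 x 10^-20 M.
Ksp = [Bi^3+]^2[S^2-]^3
Ksp = (2.7 × 10^-20)^2 × (4.05 × 10^-20)^3 = 4.8 × 10^-98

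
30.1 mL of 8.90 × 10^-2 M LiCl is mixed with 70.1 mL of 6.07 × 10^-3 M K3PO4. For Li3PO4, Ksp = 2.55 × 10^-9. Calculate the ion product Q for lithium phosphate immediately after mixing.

Total volume = 30.1 + 70.1 = 100.2 mL.
[Li^+] = 8.90 × 10^-2 × (30.1/100.2) = 2.674 × 10^-2 M
[PO4^3-] = 6.07 × 10^-3 × (70.1/100.2) = 4.247 × 10^-3 M
Li3PO4(s) ⇌ 3 Li^+ + PO4^3-, so Q = [Li^+]^3[PO4^3-]
Q = (2.674 × 10^-2)^3(4.247 × 10^-3) = 8.12 x 10^-8
Q > Ksp, so Li3PO4 will precipitate.

Q ≈ 8.12e-8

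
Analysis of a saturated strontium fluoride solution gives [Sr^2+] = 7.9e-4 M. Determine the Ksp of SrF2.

Ksp ≈ 2.0e-9

SrF2(s) ⇌ Sr^2+(aq) + 2 F^-(aq)
Stoichiometry gives [F^-] = (2/1)[Sr^2+] = 1.58 × 10^-3 M.
Ksp = [Sr^2+][F^-]^2
Ksp = 7.9 × 10^-4 × (1.58 × 10^-3)^2 = 2.0 × 10^-9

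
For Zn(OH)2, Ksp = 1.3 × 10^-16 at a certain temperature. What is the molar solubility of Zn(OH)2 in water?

s = 3.2 × 10^-6 M

Zn(OH)2(s) ⇌ Zn^2+ + 2 OH^-
Ksp = [Zn^2+][OH^-]^2
With molar solubility s: [Zn^2+] = s, [OH^-] = 2s.
Ksp = s(2s)^2 = 4s^3
s^3 = 1.3 × 10^-16 / 4, so s = 3.2 x 10^-6 M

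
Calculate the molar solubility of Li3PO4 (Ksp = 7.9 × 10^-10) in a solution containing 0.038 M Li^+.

Li3PO4(s) ⇌ 3 Li^+(aq) + PO4^3-(aq)
Ksp = [Li^+]^3[PO4^3-]
Let s be the molar solubility in this solution. [Li^+] = 0.038 + 3s ≈ 0.038, [PO4^3-] = s (Ksp is small, so little additional dissolves).
Ksp ≈ (0.038)^3 × s
s = 1.4 × 10^-5 M
Check: 3s = 4.3 × 10^-5 ≪ 0.038, so the approximation is valid.

1.4 × 10^-5 M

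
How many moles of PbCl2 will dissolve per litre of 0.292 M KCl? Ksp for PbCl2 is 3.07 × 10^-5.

PbCl2(s) <=> Pb^2+ + 2 Cl^-
Ksp = [Pb^2+][Cl^-]^2
If s mol/L dissolves here, [Pb^2+] = s, [Cl^-] = 0.292 + 2s ≈ 0.292 (Ksp is small, so little additional dissolves).
Ksp ≈ s × (0.292)^2
s = 3.60 × 10^-4 M
Check: 2s = 7.2 x 10^-4 ≪ 0.292, so the approximation is valid.

s ≈ 3.60e-4 M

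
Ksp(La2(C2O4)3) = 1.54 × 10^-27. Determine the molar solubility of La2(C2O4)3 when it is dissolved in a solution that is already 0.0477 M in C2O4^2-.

La2(C2O4)3(s) ⇌ 2 La^3+(aq) + 3 C2O4^2-(aq)
Ksp = [La^3+]^2[C2O4^2-]^3
Let s be the molar solubility in this solution. [La^3+] = 2s, [C2O4^2-] = 0.0477 + 3s ≈ 0.0477 (since the C2O4^2- already present dominates).
Ksp ≈ (2s)^2 × (0.0477)^3
s = 1.88 × 10^-12 M
Check: 3s = 5.7 × 10^-12 ≪ 0.0477, so the approximation is valid.

s = 1.88 × 10^-12 M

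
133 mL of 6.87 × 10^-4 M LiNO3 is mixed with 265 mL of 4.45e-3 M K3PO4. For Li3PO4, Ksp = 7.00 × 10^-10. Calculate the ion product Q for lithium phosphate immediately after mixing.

Total volume = 133 + 265 = 398 mL.
[Li^+] = 6.87 x 10^-4 × (133/398) = 2.296 x 10^-4 M
[PO4^3-] = 4.45 x 10^-3 × (265/398) = 2.963 × 10^-3 M
Li3PO4(s) ⇌ 3 Li^+ + PO4^3-, so Q = [Li^+]^3[PO4^3-]
Q = (2.296 x 10^-4)^3(2.963 × 10^-3) = 3.59 × 10^-14
Q < Ksp, so no precipitate of Li3PO4 forms.

Q ≈ 3.59 x 10^-14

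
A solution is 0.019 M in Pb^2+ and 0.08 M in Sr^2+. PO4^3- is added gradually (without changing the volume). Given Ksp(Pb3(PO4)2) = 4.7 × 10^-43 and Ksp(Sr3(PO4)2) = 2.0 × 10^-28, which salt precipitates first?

Pb3(PO4)2

Each salt begins to precipitate when Q = Ksp, i.e. when [PO4^3-] reaches its threshold.
For Pb3(PO4)2: 4.7 × 10^-43 = (0.019)^3 × [PO4^3-]^2  ⇒  [PO4^3-] = 2.6 × 10^-19 M.
For Sr3(PO4)2: 2.0 × 10^-28 = (0.08)^3 × [PO4^3-]^2  ⇒  [PO4^3-] = 6.3 × 10^-13 M.
The salt with the lower threshold [PO4^3-] precipitates first: Pb3(PO4)2.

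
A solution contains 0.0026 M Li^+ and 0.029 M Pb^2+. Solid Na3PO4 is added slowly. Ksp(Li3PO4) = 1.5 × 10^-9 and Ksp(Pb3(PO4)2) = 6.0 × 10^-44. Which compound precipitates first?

Each salt begins to precipitate when Q = Ksp, i.e. when [PO4^3-] reaches its threshold.
For Li3PO4: 1.5 × 10^-9 = (0.0026)^3 × [PO4^3-]  ⇒  [PO4^3-] = 8.5 x 10^-2 M.
For Pb3(PO4)2: 6.0 × 10^-44 = (0.029)^3 × [PO4^3-]^2  ⇒  [PO4^3-] = 5.0 × 10^-20 M.
The salt with the lower threshold [PO4^3-] precipitates first: Pb3(PO4)2.

Pb3(PO4)2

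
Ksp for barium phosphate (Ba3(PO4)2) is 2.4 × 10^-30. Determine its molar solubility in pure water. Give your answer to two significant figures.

Ba3(PO4)2(s) <=> 3 Ba^2+(aq) + 2 PO4^3-(aq)
Ksp = [Ba^2+]^3[PO4^3-]^2
For each mole of Ba3(PO4)2 that dissolves: [Ba^2+] = 3s, [PO4^3-] = 2s.
Substituting: Ksp = (3s)^3(2s)^2 = 108s^5
s^5 = 2.4 × 10^-30 / 108, so s = 4.7 x 10^-7 M

4.7 × 10^-7 M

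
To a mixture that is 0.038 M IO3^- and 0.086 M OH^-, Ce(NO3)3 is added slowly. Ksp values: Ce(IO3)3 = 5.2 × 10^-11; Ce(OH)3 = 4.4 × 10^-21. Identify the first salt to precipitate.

Each salt begins to precipitate when Q = Ksp, i.e. when [Ce^3+] reaches its threshold.
For Ce(IO3)3: 5.2 × 10^-11 = (0.038)^3 × [Ce^3+]  ⇒  [Ce^3+] = 9.5 × 10^-7 M.
For Ce(OH)3: 4.4 × 10^-21 = (0.086)^3 × [Ce^3+]  ⇒  [Ce^3+] = 6.9 x 10^-18 M.
The salt with the lower threshold [Ce^3+] precipitates first: Ce(OH)3.

Ce(OH)3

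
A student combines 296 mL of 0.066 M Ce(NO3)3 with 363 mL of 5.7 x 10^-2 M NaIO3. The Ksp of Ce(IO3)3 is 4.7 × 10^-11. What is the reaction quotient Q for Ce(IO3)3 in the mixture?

9.2 × 10^-7

Total volume = 296 + 363 = 659 mL.
[Ce^3+] = 6.6 × 10^-2 × (296/659) = 2.96 × 10^-2 M
[IO3^-] = 5.7 x 10^-2 × (363/659) = 3.14 × 10^-2 M
Ce(IO3)3(s) ⇌ Ce^3+(aq) + 3 IO3^-(aq), so Q = [Ce^3+][IO3^-]^3
Q = (2.96 × 10^-2)(3.14 x 10^-2)^3 = 9.2 × 10^-7
Q > Ksp, so Ce(IO3)3 will precipitate.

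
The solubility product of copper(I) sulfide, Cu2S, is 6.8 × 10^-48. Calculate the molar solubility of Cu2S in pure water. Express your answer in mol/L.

1.2 × 10^-16 M

Cu2S(s) <=> 2 Cu^+ + S^2-
Ksp = [Cu^+]^2[S^2-]
For each mole of Cu2S that dissolves: [Cu^+] = 2s, [S^2-] = s.
So Ksp = (2s)^2 × s = 4s^3
s = (6.8 × 10^-48 / 4)^(1/3) = 1.2 x 10^-16 M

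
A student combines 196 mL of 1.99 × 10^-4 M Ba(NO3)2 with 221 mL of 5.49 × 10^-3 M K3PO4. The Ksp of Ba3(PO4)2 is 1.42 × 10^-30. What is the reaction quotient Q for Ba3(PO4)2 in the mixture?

Total volume = 196 + 221 = 417 mL.
[Ba^2+] = 1.99 × 10^-4 × (196/417) = 9.353 × 10^-5 M
[PO4^3-] = 5.49 x 10^-3 × (221/417) = 2.910 × 10^-3 M
Ba3(PO4)2(s) ⇌ 3 Ba^2+(aq) + 2 PO4^3-(aq), so Q = [Ba^2+]^3[PO4^3-]^2
Q = (9.353 × 10^-5)^3(2.910 × 10^-3)^2 = 6.93 × 10^-18
Q > Ksp, so Ba3(PO4)2 will precipitate.

Q ≈ 6.93 x 10^-18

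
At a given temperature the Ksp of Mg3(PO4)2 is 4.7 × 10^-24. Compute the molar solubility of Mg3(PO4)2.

Mg3(PO4)2(s) <=> 3 Mg^2+(aq) + 2 PO4^3-(aq)
Ksp = [Mg^2+]^3[PO4^3-]^2
Let s = molar solubility. Then [Mg^2+] = 3s and [PO4^3-] = 2s.
Ksp = (3s)^3(2s)^2 = 108s^5
Solving, s = (4.7 × 10^-24/108)^(1/5) = 8.5 × 10^-6 M

s = 8.5 × 10^-6 M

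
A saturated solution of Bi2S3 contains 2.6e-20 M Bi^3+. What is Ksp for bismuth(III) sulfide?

Ksp = 4.0e-98

Bi2S3(s) ⇌ 2 Bi^3+(aq) + 3 S^2-(aq)
Stoichiometry gives [S^2-] = (3/2)[Bi^3+] = 3.90 × 10^-20 M.
Ksp = [Bi^3+]^2[S^2-]^3
Ksp = (2.6 × 10^-20)^2 × (3.90 × 10^-20)^3 = 4.0 × 10^-98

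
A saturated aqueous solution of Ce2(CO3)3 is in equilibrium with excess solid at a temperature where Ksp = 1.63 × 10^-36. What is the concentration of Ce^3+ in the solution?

Ce2(CO3)3(s) <=> 2 Ce^3+(aq) + 3 CO3^2-(aq)
Ksp = [Ce^3+]^2[CO3^2-]^3
With molar solubility s: [Ce^3+] = 2s, [CO3^2-] = 3s.
Substituting: Ksp = (2s)^2(3s)^3 = 108s^5
s^5 = 1.63 × 10^-36 / 108, so s = 2.727 × 10^-8 M
[Ce^3+] = 2s = 5.45 × 10^-8 M

[Ce^3+] ≈ 5.45 × 10^-8 M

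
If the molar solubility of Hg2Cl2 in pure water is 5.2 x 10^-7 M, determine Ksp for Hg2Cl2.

Hg2Cl2(s) <=> Hg2^2+(aq) + 2 Cl^-(aq)
With molar solubility s: [Hg2^2+] = s, [Cl^-] = 2s.
Ksp = [Hg2^2+][Cl^-]^2
Substituting: Ksp = s(2s)^2 = 4s^3
With s = 5.2 × 10^-7: Ksp = 5.6 × 10^-19

Ksp ≈ 5.6 × 10^-19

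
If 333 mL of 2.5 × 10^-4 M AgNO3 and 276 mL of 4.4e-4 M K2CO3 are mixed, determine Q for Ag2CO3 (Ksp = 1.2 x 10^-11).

Total volume = 333 + 276 = 609 mL.
[Ag^+] = 2.5 x 10^-4 × (333/609) = 1.37 x 10^-4 M
[CO3^2-] = 4.4 × 10^-4 × (276/609) = 1.99 × 10^-4 M
Ag2CO3(s) ⇌ 2 Ag^+ + CO3^2-, so Q = [Ag^+]^2[CO3^2-]
Q = (1.37 x 10^-4)^2(1.99 × 10^-4) = 3.7 × 10^-12
Q < Ksp, so no precipitate of Ag2CO3 forms.

Q = 3.7 × 10^-12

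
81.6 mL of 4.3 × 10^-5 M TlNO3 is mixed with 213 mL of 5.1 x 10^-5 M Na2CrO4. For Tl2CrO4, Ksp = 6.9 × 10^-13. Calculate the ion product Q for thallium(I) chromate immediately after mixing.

Total volume = 81.6 + 213 = 294.6 mL.
[Tl^+] = 4.3 × 10^-5 × (81.6/294.6) = 1.19 x 10^-5 M
[CrO4^2-] = 5.1 × 10^-5 × (213/294.6) = 3.69 × 10^-5 M
Tl2CrO4(s) ⇌ 2 Tl^+ + CrO4^2-, so Q = [Tl^+]^2[CrO4^2-]
Q = (1.19 × 10^-5)^2(3.69 × 10^-5) = 5.2 x 10^-15
Q < Ksp, so no precipitate of Tl2CrO4 forms.

Q ≈ 5.2 × 10^-15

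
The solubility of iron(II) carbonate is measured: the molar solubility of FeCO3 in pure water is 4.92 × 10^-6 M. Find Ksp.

FeCO3(s) <=> Fe^2+ + CO3^2-
With molar solubility s: [Fe^2+] = s, [CO3^2-] = s.
Ksp = [Fe^2+][CO3^2-]
Ksp = s^2
With s = 4.92 × 10^-6: Ksp = 2.42 x 10^-11

Ksp = 2.42 x 10^-11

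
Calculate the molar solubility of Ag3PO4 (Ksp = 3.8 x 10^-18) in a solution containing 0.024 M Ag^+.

s ≈ 2.7 × 10^-13 M

Ag3PO4(s) <=> 3 Ag^+(aq) + PO4^3-(aq)
Ksp = [Ag^+]^3[PO4^3-]
Let s be the molar solubility in this solution. [Ag^+] = 0.024 + 3s ≈ 0.024, [PO4^3-] = s (common-ion effect: Ag^+ is already 0.024 M).
Ksp ≈ (0.024)^3 × s
s = 2.7 × 10^-13 M
Check: 3s = 8.2 x 10^-13 ≪ 0.024, so the approximation is valid.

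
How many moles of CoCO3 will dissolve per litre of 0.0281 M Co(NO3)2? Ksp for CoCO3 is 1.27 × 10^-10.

CoCO3(s) ⇌ Co^2+ + CO3^2-
Ksp = [Co^2+][CO3^2-]
Let s be the molar solubility in this solution. [Co^2+] = 0.0281 + s ≈ 0.0281, [CO3^2-] = s (since Co^2+ from Co(NO3)2 dominates).
Ksp ≈ 0.0281 × s
s = 4.52 x 10^-9 M
Check: s = 4.5 x 10^-9 ≪ 0.0281, so the approximation is valid.

4.52e-9 M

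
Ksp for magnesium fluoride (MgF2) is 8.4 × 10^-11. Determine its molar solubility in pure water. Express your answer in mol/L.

s ≈ 2.8 × 10^-4 M

MgF2(s) <=> Mg^2+ + 2 F^-
Ksp = [Mg^2+][F^-]^2
For each mole of MgF2 that dissolves: [Mg^2+] = s, [F^-] = 2s.
So Ksp = s × (2s)^2 = 4s^3
s^3 = 8.4 × 10^-11 / 4, so s = 2.8 x 10^-4 M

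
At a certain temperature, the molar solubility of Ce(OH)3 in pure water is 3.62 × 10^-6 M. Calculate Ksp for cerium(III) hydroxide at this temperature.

Ce(OH)3(s) ⇌ Ce^3+ + 3 OH^-
Let s = molar solubility. Then [Ce^3+] = s and [OH^-] = 3s.
Ksp = [Ce^3+][OH^-]^3
Substituting: Ksp = s(3s)^3 = 27s^4
With s = 3.62 × 10^-6: Ksp = 4.64 × 10^-21

Ksp ≈ 4.64 × 10^-21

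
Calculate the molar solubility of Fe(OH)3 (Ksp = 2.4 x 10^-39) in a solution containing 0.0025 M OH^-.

Fe(OH)3(s) ⇌ Fe^3+(aq) + 3 OH^-(aq)
Ksp = [Fe^3+][OH^-]^3
Let s = moles of Fe(OH)3 that dissolve per litre. [Fe^3+] = s, [OH^-] = 0.0025 + 3s ≈ 0.0025 (Ksp is small, so little additional dissolves).
Ksp ≈ s × (0.0025)^3
s = 1.5 × 10^-31 M
Check: 3s = 4.6 x 10^-31 ≪ 0.0025, so the approximation is valid.

1.5e-31 M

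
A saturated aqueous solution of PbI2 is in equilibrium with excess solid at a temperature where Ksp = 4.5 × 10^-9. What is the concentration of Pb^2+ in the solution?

1.0 x 10^-3 M

PbI2(s) ⇌ Pb^2+(aq) + 2 I^-(aq)
Ksp = [Pb^2+][I^-]^2
With molar solubility s: [Pb^2+] = s, [I^-] = 2s.
Ksp = s(2s)^2 = 4s^3
s = (4.5 × 10^-9 / 4)^(1/3) = 1.04 × 10^-3 M
[Pb^2+] = s = 1.0 × 10^-3 M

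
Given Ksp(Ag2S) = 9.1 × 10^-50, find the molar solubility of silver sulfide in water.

Ag2S(s) <=> 2 Ag^+(aq) + S^2-(aq)
Ksp = [Ag^+]^2[S^2-]
For each mole of Ag2S that dissolves: [Ag^+] = 2s, [S^2-] = s.
Ksp = (2s)^2s = 4s^3
s = (9.1 × 10^-50 / 4)^(1/3) = 2.8 x 10^-17 M

s ≈ 2.8 × 10^-17 M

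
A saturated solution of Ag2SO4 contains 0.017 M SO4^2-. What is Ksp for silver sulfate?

Ag2SO4(s) ⇌ 2 Ag^+ + SO4^2-
Stoichiometry gives [Ag^+] = (2/1)[SO4^2-] = 3.40 × 10^-2 M.
Ksp = [Ag^+]^2[SO4^2-]
Ksp = (3.40 × 10^-2)^2 × 1.7 × 10^-2 = 2.0 x 10^-5

Ksp ≈ 2.0 x 10^-5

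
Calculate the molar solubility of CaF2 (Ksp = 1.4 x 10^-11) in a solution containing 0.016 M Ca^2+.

s ≈ 1.5 × 10^-5 M

CaF2(s) ⇌ Ca^2+(aq) + 2 F^-(aq)
Ksp = [Ca^2+][F^-]^2
If s mol/L dissolves here, [Ca^2+] = 0.016 + s ≈ 0.016, [F^-] = 2s (Ksp is small, so little additional dissolves).
Ksp ≈ 0.016 × (2s)^2
s = 1.5 × 10^-5 M
Check: s = 1.5 × 10^-5 ≪ 0.016, so the approximation is valid.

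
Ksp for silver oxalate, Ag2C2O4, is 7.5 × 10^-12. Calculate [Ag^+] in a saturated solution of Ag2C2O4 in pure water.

[Ag^+] ≈ 2.5 × 10^-4 M

Ag2C2O4(s) ⇌ 2 Ag^+ + C2O4^2-
Ksp = [Ag^+]^2[C2O4^2-]
Let s = molar solubility. Then [Ag^+] = 2s and [C2O4^2-] = s.
So Ksp = (2s)^2 × s = 4s^3
Solving, s = (7.5 × 10^-12/4)^(1/3) = 1.23 x 10^-4 M
[Ag^+] = 2s = 2.5 × 10^-4 M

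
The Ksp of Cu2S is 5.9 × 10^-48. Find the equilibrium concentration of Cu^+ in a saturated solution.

[Cu^+] = 2.3 × 10^-16 M

Cu2S(s) <=> 2 Cu^+(aq) + S^2-(aq)
Ksp = [Cu^+]^2[S^2-]
With molar solubility s: [Cu^+] = 2s, [S^2-] = s.
So Ksp = (2s)^2 × s = 4s^3
Solving, s = (5.9 × 10^-48/4)^(1/3) = 1.14 × 10^-16 M
[Cu^+] = 2s = 2.3 × 10^-16 M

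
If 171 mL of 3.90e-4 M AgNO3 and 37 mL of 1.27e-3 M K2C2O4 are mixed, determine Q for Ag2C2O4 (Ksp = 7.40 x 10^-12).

Total volume = 171 + 37 = 208 mL.
[Ag^+] = 3.90 x 10^-4 × (171/208) = 3.206 x 10^-4 M
[C2O4^2-] = 1.27 x 10^-3 × (37/208) = 2.259 × 10^-4 M
Ag2C2O4(s) ⇌ 2 Ag^+ + C2O4^2-, so Q = [Ag^+]^2[C2O4^2-]
Q = (3.206 × 10^-4)^2(2.259 x 10^-4) = 2.32 × 10^-11
Q > Ksp, so Ag2C2O4 will precipitate.

2.32e-11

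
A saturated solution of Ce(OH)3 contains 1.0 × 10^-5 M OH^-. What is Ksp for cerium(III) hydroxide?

Ce(OH)3(s) <=> Ce^3+(aq) + 3 OH^-(aq)
Stoichiometry gives [Ce^3+] = (1/3)[OH^-] = 3.33 × 10^-6 M.
Ksp = [Ce^3+][OH^-]^3
Ksp = 3.33 x 10^-6 × (1.0 × 10^-5)^3 = 3.3 x 10^-21

Ksp = 3.3 x 10^-21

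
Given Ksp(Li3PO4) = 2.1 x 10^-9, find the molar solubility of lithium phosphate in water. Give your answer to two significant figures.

s ≈ 3.0 × 10^-3 M

Li3PO4(s) <=> 3 Li^+(aq) + PO4^3-(aq)
Ksp = [Li^+]^3[PO4^3-]
For each mole of Li3PO4 that dissolves: [Li^+] = 3s, [PO4^3-] = s.
Ksp = (3s)^3s = 27s^4
s = (2.1 x 10^-9 / 27)^(1/4) = 3.0 × 10^-3 M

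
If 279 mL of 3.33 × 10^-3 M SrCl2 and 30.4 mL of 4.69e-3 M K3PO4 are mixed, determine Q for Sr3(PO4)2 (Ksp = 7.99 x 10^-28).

Q = 5.75e-15

Total volume = 279 + 30.4 = 309.4 mL.
[Sr^2+] = 3.33 × 10^-3 × (279/309.4) = 3.003 x 10^-3 M
[PO4^3-] = 4.69 x 10^-3 × (30.4/309.4) = 4.608 x 10^-4 M
Sr3(PO4)2(s) <=> 3 Sr^2+(aq) + 2 PO4^3-(aq), so Q = [Sr^2+]^3[PO4^3-]^2
Q = (3.003 × 10^-3)^3(4.608 x 10^-4)^2 = 5.75 x 10^-15
Q > Ksp, so Sr3(PO4)2 will precipitate.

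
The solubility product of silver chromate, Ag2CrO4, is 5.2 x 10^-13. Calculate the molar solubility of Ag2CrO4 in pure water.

s ≈ 5.1 × 10^-5 M

Ag2CrO4(s) ⇌ 2 Ag^+ + CrO4^2-
Ksp = [Ag^+]^2[CrO4^2-]
Let s = molar solubility. Then [Ag^+] = 2s and [CrO4^2-] = s.
Substituting: Ksp = (2s)^2s = 4s^3
s^3 = 5.2 x 10^-13 / 4, so s = 5.1 × 10^-5 M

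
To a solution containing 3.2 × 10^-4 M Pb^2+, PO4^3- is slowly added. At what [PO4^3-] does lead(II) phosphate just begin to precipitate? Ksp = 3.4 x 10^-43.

[PO4^3-] ≈ 1.0e-16 M

Pb3(PO4)2(s) ⇌ 3 Pb^2+(aq) + 2 PO4^3-(aq)
Ksp = [Pb^2+]^3[PO4^3-]^2
Precipitation begins when Q = Ksp. With [Pb^2+] = 3.2 × 10^-4 M:
3.4 x 10^-43 = (3.2 × 10^-4)^3 × [PO4^3-]^2
[PO4^3-] = (3.4 x 10^-43 / 3.28 × 10^-11)^(1/2) = 1.0 × 10^-16 M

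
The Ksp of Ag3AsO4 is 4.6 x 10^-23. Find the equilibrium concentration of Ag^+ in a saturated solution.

[Ag^+] = 3.4e-6 M

Ag3AsO4(s) <=> 3 Ag^+ + AsO4^3-
Ksp = [Ag^+]^3[AsO4^3-]
If s mol/L of Ag3AsO4 dissolves, [Ag^+] = 3s and [AsO4^3-] = s.
Substituting: Ksp = (3s)^3s = 27s^4
s = (4.6 x 10^-23 / 27)^(1/4) = 1.14 × 10^-6 M
[Ag^+] = 3s = 3.4 × 10^-6 M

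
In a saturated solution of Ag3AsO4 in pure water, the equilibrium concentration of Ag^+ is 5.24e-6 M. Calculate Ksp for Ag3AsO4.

Ag3AsO4(s) <=> 3 Ag^+ + AsO4^3-
Stoichiometry gives [AsO4^3-] = (1/3)[Ag^+] = 1.747 × 10^-6 M.
Ksp = [Ag^+]^3[AsO4^3-]
Ksp = (5.24 × 10^-6)^3 × 1.747 × 10^-6 = 2.51 x 10^-22

Ksp ≈ 2.51 × 10^-22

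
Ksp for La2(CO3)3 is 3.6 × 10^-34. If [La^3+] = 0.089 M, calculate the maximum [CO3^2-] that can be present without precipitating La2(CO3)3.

La2(CO3)3(s) ⇌ 2 La^3+(aq) + 3 CO3^2-(aq)
Ksp = [La^3+]^2[CO3^2-]^3
Precipitation begins when Q = Ksp. With [La^3+] = 0.089 M:
3.6 × 10^-34 = (0.089)^2 × [CO3^2-]^3
[CO3^2-] = (3.6 × 10^-34 / 7.92 × 10^-3)^(1/3) = 3.6 x 10^-11 M

[CO3^2-] = 3.6e-11 M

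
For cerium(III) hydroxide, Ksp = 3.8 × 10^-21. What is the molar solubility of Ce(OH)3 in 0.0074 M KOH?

9.4e-15 M

Ce(OH)3(s) <=> Ce^3+(aq) + 3 OH^-(aq)
Ksp = [Ce^3+][OH^-]^3
If s mol/L dissolves here, [Ce^3+] = s, [OH^-] = 0.0074 + 3s ≈ 0.0074 (since OH^- from KOH dominates).
Ksp ≈ s × (0.0074)^3
s = 9.4 × 10^-15 M
Check: 3s = 2.8 x 10^-14 ≪ 0.0074, so the approximation is valid.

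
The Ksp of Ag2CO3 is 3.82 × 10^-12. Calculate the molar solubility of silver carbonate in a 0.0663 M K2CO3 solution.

Ag2CO3(s) ⇌ 2 Ag^+ + CO3^2-
Ksp = [Ag^+]^2[CO3^2-]
Let s be the molar solubility in this solution. [Ag^+] = 2s, [CO3^2-] = 0.0663 + s ≈ 0.0663 (since CO3^2- from K2CO3 dominates).
Ksp ≈ (2s)^2 × 0.0663
s = 3.80 x 10^-6 M
Check: s = 3.8 x 10^-6 ≪ 0.0663, so the approximation is valid.

3.80 x 10^-6 M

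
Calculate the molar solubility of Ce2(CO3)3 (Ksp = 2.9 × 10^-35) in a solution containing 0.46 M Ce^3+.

Ce2(CO3)3(s) <=> 2 Ce^3+(aq) + 3 CO3^2-(aq)
Ksp = [Ce^3+]^2[CO3^2-]^3
Let s be the molar solubility in this solution. [Ce^3+] = 0.46 + 2s ≈ 0.46, [CO3^2-] = 3s (since the Ce^3+ already present dominates).
Ksp ≈ (0.46)^2 × (3s)^3
s = 1.7 × 10^-12 M
Check: 2s = 3.4 × 10^-12 ≪ 0.46, so the approximation is valid.

s ≈ 1.7 × 10^-12 M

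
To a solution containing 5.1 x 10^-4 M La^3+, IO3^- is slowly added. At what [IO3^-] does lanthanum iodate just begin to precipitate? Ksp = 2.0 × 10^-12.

[IO3^-] = 1.6e-3 M

La(IO3)3(s) ⇌ La^3+(aq) + 3 IO3^-(aq)
Ksp = [La^3+][IO3^-]^3
Precipitation begins when Q = Ksp. With [La^3+] = 5.1 x 10^-4 M:
2.0 × 10^-12 = (5.1 x 10^-4) × [IO3^-]^3
[IO3^-] = (2.0 × 10^-12 / 5.1 × 10^-4)^(1/3) = 1.6 × 10^-3 M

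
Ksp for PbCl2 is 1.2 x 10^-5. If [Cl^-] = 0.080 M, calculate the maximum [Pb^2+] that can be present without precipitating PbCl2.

PbCl2(s) ⇌ Pb^2+ + 2 Cl^-
Ksp = [Pb^2+][Cl^-]^2
Precipitation begins when Q = Ksp. With [Cl^-] = 0.080 M:
1.2 x 10^-5 = (0.080)^2 × [Pb^2+]
[Pb^2+] = (1.2 x 10^-5 / 6.40 × 10^-3) = 1.9 x 10^-3 M

[Pb^2+] = 1.9 × 10^-3 M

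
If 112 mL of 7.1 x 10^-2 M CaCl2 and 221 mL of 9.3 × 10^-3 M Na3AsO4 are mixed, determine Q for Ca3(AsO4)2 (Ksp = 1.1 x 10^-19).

5.2 × 10^-10

Total volume = 112 + 221 = 333 mL.
[Ca^2+] = 7.1 × 10^-2 × (112/333) = 2.39 × 10^-2 M
[AsO4^3-] = 9.3 x 10^-3 × (221/333) = 6.17 x 10^-3 M
Ca3(AsO4)2(s) ⇌ 3 Ca^2+ + 2 AsO4^3-, so Q = [Ca^2+]^3[AsO4^3-]^2
Q = (2.39 × 10^-2)^3(6.17 x 10^-3)^2 = 5.2 × 10^-10
Q > Ksp, so Ca3(AsO4)2 will precipitate.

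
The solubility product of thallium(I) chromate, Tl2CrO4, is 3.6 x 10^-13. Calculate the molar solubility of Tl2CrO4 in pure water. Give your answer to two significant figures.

4.5e-5 M

Tl2CrO4(s) <=> 2 Tl^+(aq) + CrO4^2-(aq)
Ksp = [Tl^+]^2[CrO4^2-]
With molar solubility s: [Tl^+] = 2s, [CrO4^2-] = s.
Substituting: Ksp = (2s)^2s = 4s^3
s^3 = 3.6 x 10^-13 / 4, so s = 4.5 × 10^-5 M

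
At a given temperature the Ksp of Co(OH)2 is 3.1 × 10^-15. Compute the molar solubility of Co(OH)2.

9.2e-6 M

Co(OH)2(s) <=> Co^2+(aq) + 2 OH^-(aq)
Ksp = [Co^2+][OH^-]^2
Let s = molar solubility. Then [Co^2+] = s and [OH^-] = 2s.
Ksp = s(2s)^2 = 4s^3
s^3 = 3.1 × 10^-15 / 4, so s = 9.2 x 10^-6 M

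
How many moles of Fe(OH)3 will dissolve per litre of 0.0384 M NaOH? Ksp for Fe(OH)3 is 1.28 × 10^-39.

2.26 × 10^-35 M

Fe(OH)3(s) <=> Fe^3+(aq) + 3 OH^-(aq)
Ksp = [Fe^3+][OH^-]^3
Let s be the molar solubility in this solution. [Fe^3+] = s, [OH^-] = 0.0384 + 3s ≈ 0.0384 (common-ion effect: OH^- is already 0.0384 M).
Ksp ≈ s × (0.0384)^3
s = 2.26 × 10^-35 M
Check: 3s = 6.8 x 10^-35 ≪ 0.0384, so the approximation is valid.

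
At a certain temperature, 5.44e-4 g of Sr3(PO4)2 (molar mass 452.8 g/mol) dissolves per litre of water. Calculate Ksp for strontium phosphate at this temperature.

Molar solubility s = (5.44 x 10^-4 g/L) / (452.8 g/mol) = 1.201 × 10^-6 M.
Sr3(PO4)2(s) <=> 3 Sr^2+(aq) + 2 PO4^3-(aq)
For each mole of Sr3(PO4)2 that dissolves: [Sr^2+] = 3s, [PO4^3-] = 2s.
Ksp = [Sr^2+]^3[PO4^3-]^2
Ksp = (3s)^3(2s)^2 = 108s^5
With s = 1.201 × 10^-6: Ksp = 2.70 x 10^-28

Ksp ≈ 2.70e-28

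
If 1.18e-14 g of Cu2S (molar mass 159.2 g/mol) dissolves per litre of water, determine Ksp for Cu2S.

Molar solubility s = (1.18 x 10^-14 g/L) / (159.2 g/mol) = 7.412 x 10^-17 M.
Cu2S(s) ⇌ 2 Cu^+(aq) + S^2-(aq)
For each mole of Cu2S that dissolves: [Cu^+] = 2s, [S^2-] = s.
Ksp = [Cu^+]^2[S^2-]
Substituting: Ksp = (2s)^2s = 4s^3
Ksp = 4 × (7.412 × 10^-17)^3 = 1.63 x 10^-48

Ksp = 1.63e-48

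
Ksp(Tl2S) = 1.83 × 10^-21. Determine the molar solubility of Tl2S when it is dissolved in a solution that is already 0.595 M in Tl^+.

5.17 x 10^-21 M

Tl2S(s) ⇌ 2 Tl^+(aq) + S^2-(aq)
Ksp = [Tl^+]^2[S^2-]
If s mol/L dissolves here, [Tl^+] = 0.595 + 2s ≈ 0.595, [S^2-] = s (common-ion effect: Tl^+ is already 0.595 M).
Ksp ≈ (0.595)^2 × s
s = 5.17 × 10^-21 M
Check: 2s = 1.0 x 10^-20 ≪ 0.595, so the approximation is valid.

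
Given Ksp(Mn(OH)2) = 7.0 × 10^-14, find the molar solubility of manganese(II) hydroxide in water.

s ≈ 2.6 x 10^-5 M

Mn(OH)2(s) <=> Mn^2+(aq) + 2 OH^-(aq)
Ksp = [Mn^2+][OH^-]^2
If s mol/L of Mn(OH)2 dissolves, [Mn^2+] = s and [OH^-] = 2s.
Substituting: Ksp = s(2s)^2 = 4s^3
s = (7.0 × 10^-14 / 4)^(1/3) = 2.6 × 10^-5 M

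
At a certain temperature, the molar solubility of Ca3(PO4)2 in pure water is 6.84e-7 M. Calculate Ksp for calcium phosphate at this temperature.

1.62 x 10^-29

Ca3(PO4)2(s) <=> 3 Ca^2+(aq) + 2 PO4^3-(aq)
If s mol/L of Ca3(PO4)2 dissolves, [Ca^2+] = 3s and [PO4^3-] = 2s.
Ksp = [Ca^2+]^3[PO4^3-]^2
So Ksp = (3s)^3 × (2s)^2 = 108s^5
Ksp = 108 × (6.84 × 10^-7)^5 = 1.62 × 10^-29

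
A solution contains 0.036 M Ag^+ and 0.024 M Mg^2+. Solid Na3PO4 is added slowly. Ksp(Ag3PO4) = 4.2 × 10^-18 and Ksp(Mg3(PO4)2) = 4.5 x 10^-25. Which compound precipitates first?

Each salt begins to precipitate when Q = Ksp, i.e. when [PO4^3-] reaches its threshold.
For Ag3PO4: 4.2 × 10^-18 = (0.036)^3 × [PO4^3-]  ⇒  [PO4^3-] = 9.0 x 10^-14 M.
For Mg3(PO4)2: 4.5 x 10^-25 = (0.024)^3 × [PO4^3-]^2  ⇒  [PO4^3-] = 1.8 x 10^-10 M.
The salt with the lower threshold [PO4^3-] precipitates first: Ag3PO4.

Ag3PO4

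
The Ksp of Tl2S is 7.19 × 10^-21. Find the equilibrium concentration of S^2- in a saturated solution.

[S^2-] ≈ 1.22 × 10^-7 M

Tl2S(s) <=> 2 Tl^+ + S^2-
Ksp = [Tl^+]^2[S^2-]
If s mol/L of Tl2S dissolves, [Tl^+] = 2s and [S^2-] = s.
Substituting: Ksp = (2s)^2s = 4s^3
Solving, s = (7.19 × 10^-21/4)^(1/3) = 1.216 x 10^-7 M
[S^2-] = s = 1.22 × 10^-7 M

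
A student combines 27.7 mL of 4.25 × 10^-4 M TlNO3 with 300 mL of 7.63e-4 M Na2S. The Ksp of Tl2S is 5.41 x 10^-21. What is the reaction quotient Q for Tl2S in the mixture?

Total volume = 27.7 + 300 = 327.7 mL.
[Tl^+] = 4.25 x 10^-4 × (27.7/327.7) = 3.592 × 10^-5 M
[S^2-] = 7.63 x 10^-4 × (300/327.7) = 6.985 x 10^-4 M
Tl2S(s) ⇌ 2 Tl^+(aq) + S^2-(aq), so Q = [Tl^+]^2[S^2-]
Q = (3.592 × 10^-5)^2(6.985 x 10^-4) = 9.01 x 10^-13
Q > Ksp, so Tl2S will precipitate.

Q = 9.01e-13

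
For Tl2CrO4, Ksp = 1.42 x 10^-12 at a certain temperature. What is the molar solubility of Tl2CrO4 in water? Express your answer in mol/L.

s = 7.08 x 10^-5 M

Tl2CrO4(s) <=> 2 Tl^+(aq) + CrO4^2-(aq)
Ksp = [Tl^+]^2[CrO4^2-]
With molar solubility s: [Tl^+] = 2s, [CrO4^2-] = s.
Substituting: Ksp = (2s)^2s = 4s^3
s = (1.42 x 10^-12 / 4)^(1/3) = 7.08 x 10^-5 M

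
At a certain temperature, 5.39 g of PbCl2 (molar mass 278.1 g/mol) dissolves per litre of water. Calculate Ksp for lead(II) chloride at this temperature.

Ksp = 2.91e-5

Molar solubility s = (5.39 g/L) / (278.1 g/mol) = 1.938 × 10^-2 M.
PbCl2(s) ⇌ Pb^2+ + 2 Cl^-
With molar solubility s: [Pb^2+] = s, [Cl^-] = 2s.
Ksp = [Pb^2+][Cl^-]^2
So Ksp = s × (2s)^2 = 4s^3
Ksp = 4 × (1.938 x 10^-2)^3 = 2.91 × 10^-5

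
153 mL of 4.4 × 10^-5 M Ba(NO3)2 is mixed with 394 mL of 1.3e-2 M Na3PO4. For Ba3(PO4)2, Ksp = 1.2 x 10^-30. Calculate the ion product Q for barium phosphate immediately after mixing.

Q = 1.6 x 10^-19

Total volume = 153 + 394 = 547 mL.
[Ba^2+] = 4.4 × 10^-5 × (153/547) = 1.23 × 10^-5 M
[PO4^3-] = 1.3 x 10^-2 × (394/547) = 9.36 × 10^-3 M
Ba3(PO4)2(s) <=> 3 Ba^2+ + 2 PO4^3-, so Q = [Ba^2+]^3[PO4^3-]^2
Q = (1.23 × 10^-5)^3(9.36 × 10^-3)^2 = 1.6 × 10^-19
Q > Ksp, so Ba3(PO4)2 will precipitate.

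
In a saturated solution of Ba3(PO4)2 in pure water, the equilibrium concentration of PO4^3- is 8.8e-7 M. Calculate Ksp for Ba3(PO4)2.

Ba3(PO4)2(s) ⇌ 3 Ba^2+(aq) + 2 PO4^3-(aq)
Stoichiometry gives [Ba^2+] = (3/2)[PO4^3-] = 1.32 x 10^-6 M.
Ksp = [Ba^2+]^3[PO4^3-]^2
Ksp = (1.32 × 10^-6)^3 × (8.8 × 10^-7)^2 = 1.8 × 10^-30

1.8 × 10^-30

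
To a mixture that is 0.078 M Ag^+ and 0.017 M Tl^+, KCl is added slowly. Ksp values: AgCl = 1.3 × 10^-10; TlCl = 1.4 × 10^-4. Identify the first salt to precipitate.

AgCl

Each salt begins to precipitate when Q = Ksp, i.e. when [Cl^-] reaches its threshold.
For AgCl: 1.3 × 10^-10 = 0.078 × [Cl^-]  ⇒  [Cl^-] = 1.7 × 10^-9 M.
For TlCl: 1.4 × 10^-4 = 0.017 × [Cl^-]  ⇒  [Cl^-] = 8.2 × 10^-3 M.
The salt with the lower threshold [Cl^-] precipitates first: AgCl.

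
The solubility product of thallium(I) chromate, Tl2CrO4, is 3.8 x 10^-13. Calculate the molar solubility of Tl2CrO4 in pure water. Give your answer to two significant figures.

Tl2CrO4(s) ⇌ 2 Tl^+ + CrO4^2-
Ksp = [Tl^+]^2[CrO4^2-]
With molar solubility s: [Tl^+] = 2s, [CrO4^2-] = s.
So Ksp = (2s)^2 × s = 4s^3
s = (3.8 x 10^-13 / 4)^(1/3) = 4.6 × 10^-5 M

s ≈ 4.6 x 10^-5 M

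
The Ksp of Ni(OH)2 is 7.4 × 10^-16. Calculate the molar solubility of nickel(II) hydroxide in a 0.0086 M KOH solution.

s ≈ 1.0e-11 M

Ni(OH)2(s) ⇌ Ni^2+(aq) + 2 OH^-(aq)
Ksp = [Ni^2+][OH^-]^2
If s mol/L dissolves here, [Ni^2+] = s, [OH^-] = 0.0086 + 2s ≈ 0.0086 (common-ion effect: OH^- is already 0.0086 M).
Ksp ≈ s × (0.0086)^2
s = 1.0 × 10^-11 M
Check: 2s = 2.0 × 10^-11 ≪ 0.0086, so the approximation is valid.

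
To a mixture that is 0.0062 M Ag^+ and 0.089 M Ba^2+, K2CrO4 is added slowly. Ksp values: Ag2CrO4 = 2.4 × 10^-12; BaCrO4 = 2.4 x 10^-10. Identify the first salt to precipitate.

BaCrO4

Precipitation of each salt starts when its ion product equals its Ksp.
For Ag2CrO4: 2.4 × 10^-12 = (0.0062)^2 × [CrO4^2-]  ⇒  [CrO4^2-] = 6.2 x 10^-8 M.
For BaCrO4: 2.4 x 10^-10 = 0.089 × [CrO4^2-]  ⇒  [CrO4^2-] = 2.7 × 10^-9 M.
The salt with the lower threshold [CrO4^2-] precipitates first: BaCrO4.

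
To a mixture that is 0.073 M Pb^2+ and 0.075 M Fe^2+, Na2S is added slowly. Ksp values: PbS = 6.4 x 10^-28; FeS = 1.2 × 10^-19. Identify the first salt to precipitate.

Precipitation of each salt starts when its ion product equals its Ksp.
For PbS: 6.4 x 10^-28 = 0.073 × [S^2-]  ⇒  [S^2-] = 8.8 x 10^-27 M.
For FeS: 1.2 × 10^-19 = 0.075 × [S^2-]  ⇒  [S^2-] = 1.6 × 10^-18 M.
The salt with the lower threshold [S^2-] precipitates first: PbS.

PbS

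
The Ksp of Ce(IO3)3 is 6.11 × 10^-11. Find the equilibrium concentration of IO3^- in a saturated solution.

Ce(IO3)3(s) ⇌ Ce^3+(aq) + 3 IO3^-(aq)
Ksp = [Ce^3+][IO3^-]^3
Let s = molar solubility. Then [Ce^3+] = s and [IO3^-] = 3s.
Substituting: Ksp = s(3s)^3 = 27s^4
s = (6.11 × 10^-11 / 27)^(1/4) = 1.227 x 10^-3 M
[IO3^-] = 3s = 3.68 × 10^-3 M

3.68 x 10^-3 M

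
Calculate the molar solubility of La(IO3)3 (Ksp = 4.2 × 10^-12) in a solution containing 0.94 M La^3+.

La(IO3)3(s) ⇌ La^3+ + 3 IO3^-
Ksp = [La^3+][IO3^-]^3
Let s = moles of La(IO3)3 that dissolve per litre. [La^3+] = 0.94 + s ≈ 0.94, [IO3^-] = 3s (since the La^3+ already present dominates).
Ksp ≈ 0.94 × (3s)^3
s = 5.5 x 10^-5 M
Check: s = 5.5 x 10^-5 ≪ 0.94, so the approximation is valid.

5.5 x 10^-5 M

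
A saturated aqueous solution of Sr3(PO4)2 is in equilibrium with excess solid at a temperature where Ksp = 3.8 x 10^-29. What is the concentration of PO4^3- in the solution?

Sr3(PO4)2(s) <=> 3 Sr^2+ + 2 PO4^3-
Ksp = [Sr^2+]^3[PO4^3-]^2
With molar solubility s: [Sr^2+] = 3s, [PO4^3-] = 2s.
So Ksp = (3s)^3 × (2s)^2 = 108s^5
s^5 = 3.8 x 10^-29 / 108, so s = 8.11 × 10^-7 M
[PO4^3-] = 2s = 1.6 × 10^-6 M

1.6e-6 M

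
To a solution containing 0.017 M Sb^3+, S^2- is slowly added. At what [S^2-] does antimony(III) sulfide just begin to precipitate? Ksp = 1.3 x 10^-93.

Sb2S3(s) ⇌ 2 Sb^3+(aq) + 3 S^2-(aq)
Ksp = [Sb^3+]^2[S^2-]^3
Precipitation begins when Q = Ksp. With [Sb^3+] = 0.017 M:
1.3 x 10^-93 = (0.017)^2 × [S^2-]^3
[S^2-] = (1.3 x 10^-93 / 2.89 × 10^-4)^(1/3) = 1.7 × 10^-30 M

[S^2-] ≈ 1.7e-30 M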